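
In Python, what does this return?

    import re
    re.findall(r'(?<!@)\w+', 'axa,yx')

['axa', 'yx']

Because the assertion is negative and zero-width, positions next to the forbidden text are skipped.
With no groups in the pattern, `findall` gives back each whole match — 2 here.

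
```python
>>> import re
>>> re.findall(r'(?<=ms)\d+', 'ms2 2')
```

['2']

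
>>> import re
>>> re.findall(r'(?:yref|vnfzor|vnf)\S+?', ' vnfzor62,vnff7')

The regex engine tests alternatives in the order written; an earlier branch that matches wins even if a later one would match more.
Matches: at [1:8] → 'vnfzor6'; at [10:14] → 'vnff'.
With no groups in the pattern, `findall` gives back each whole match — 2 here.

['vnfzor6', 'vnff']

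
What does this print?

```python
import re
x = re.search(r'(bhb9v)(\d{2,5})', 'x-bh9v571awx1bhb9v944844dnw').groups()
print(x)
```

Pattern: the literal 'bh', then the literal 'b9v' (captured); then 2 to 5 of a digit (captured).
Unlike `match`, `search` isn't anchored — it looks for the pattern anywhere in the string.
The match spans [13:23] → 'bhb9v94484'.
Captured: group 1 = 'bhb9v', group 2 = '94484'.

('bhb9v', '94484')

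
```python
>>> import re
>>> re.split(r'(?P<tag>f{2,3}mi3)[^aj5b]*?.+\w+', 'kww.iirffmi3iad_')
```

['kww.iir', 'ffmi3', '']

This matches 2 to 3 of the literal 'f', then the literal 'mi3' (captured as 'tag'); then zero or more of any character except [aj5b] (lazy), then one or more of any character, then one or more of a word character.
Matches to split on: at [7:16] → 'ffmi3iad_'.
With a capturing group present, the delimiter's captured portion is kept in the result list.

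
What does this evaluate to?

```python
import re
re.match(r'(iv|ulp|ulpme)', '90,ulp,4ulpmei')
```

With `match`, the pattern is implicitly anchored at the beginning.
Here the string doesn't start with a match, so the call returns None.

None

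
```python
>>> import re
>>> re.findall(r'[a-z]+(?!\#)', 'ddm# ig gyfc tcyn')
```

The negative lookaround is zero-width — it rules out positions where the adjacent text would match, without consuming anything.
Matches: at [0:2] → 'dd'; at [5:7] → 'ig'; at [8:12] → 'gyfc'; at [13:17] → 'tcyn'.
`findall` yields the raw match text (4 of them) because the pattern has no groups.

['dd', 'ig', 'gyfc', 'tcyn']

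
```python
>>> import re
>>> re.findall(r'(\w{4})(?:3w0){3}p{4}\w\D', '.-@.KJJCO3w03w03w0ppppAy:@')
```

Pattern: exactly 4 of a word character (captured); then the literal '3w0' repeated 3 times, then exactly 4 of the literal 'p'; then a word character, then a non-digit.
Scanning left to right: at [5:24] match 'JJCO3w03w03w0ppppAy', group 1 = 'JJCO'.
`findall` collects group 1 from the one match (1 total).

['JJCO']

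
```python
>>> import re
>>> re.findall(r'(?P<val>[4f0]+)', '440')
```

This matches one or more of one of [4f0] (captured as 'val').
`findall` collects group 1 from the one match (1 total).

['440']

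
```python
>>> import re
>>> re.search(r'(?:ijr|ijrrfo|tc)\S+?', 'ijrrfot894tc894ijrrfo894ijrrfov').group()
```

'ijrr'

`|` is ordered: at each position the engine commits to the first alternative that works.
The match spans [0:4] → 'ijrr'.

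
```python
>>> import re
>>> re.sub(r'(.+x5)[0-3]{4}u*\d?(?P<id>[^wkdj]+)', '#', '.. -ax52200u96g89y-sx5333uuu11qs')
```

'#'

This matches one or more of any character, then the literal 'x5' (captured); then exactly 4 of a character in [0-3], then zero or more of a literal 'u'; then optionally a digit; then one or more of any character except [wkdj] (captured as 'id').
Each match is replaced by '#'.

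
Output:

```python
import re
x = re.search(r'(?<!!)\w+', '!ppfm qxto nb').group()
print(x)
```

The negative lookaround is zero-width — it rules out positions where the adjacent text would match, without consuming anything.
`re.search` tries every starting position until one works.
The match spans [2:5] → 'pfm'.

pfm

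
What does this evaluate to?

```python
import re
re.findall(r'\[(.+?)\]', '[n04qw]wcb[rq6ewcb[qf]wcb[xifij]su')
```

['n04qw', 'rq6ewcb[qf', 'xifij']

A `+?`/`*?`/`{m,n}?` starts at its minimum and grows only as far as needed for what follows to match.
Matches: at [0:7] match '[n04qw]', group 1 = 'n04qw'; at [10:22] match '[rq6ewcb[qf]', group 1 = 'rq6ewcb[qf'; at [25:32] match '[xifij]', group 1 = 'xifij'.
Because there's exactly one group, `findall` drops the full match and keeps group 1 from each hit.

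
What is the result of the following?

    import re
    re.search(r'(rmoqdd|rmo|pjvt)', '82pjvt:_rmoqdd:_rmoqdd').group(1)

The match spans [2:6] → 'pjvt'.
Captured: group 1 = 'pjvt'.

'pjvt'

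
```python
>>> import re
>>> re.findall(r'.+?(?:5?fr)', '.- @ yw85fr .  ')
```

['.- @ yw85fr']

The pattern matches one or more of any character (lazy); then optionally the literal '5', then the literal 'fr' (non-capturing group).
Walking the string: at [0:11] → '.- @ yw85fr'.
Since nothing is captured, `findall` lists the 1 matched substring directly.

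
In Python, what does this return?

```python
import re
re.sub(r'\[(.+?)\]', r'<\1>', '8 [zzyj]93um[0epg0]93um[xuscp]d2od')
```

Each match is replaced using the text its own group 1 captured.

'8 <zzyj>93um<0epg0>93um<xuscp>d2od'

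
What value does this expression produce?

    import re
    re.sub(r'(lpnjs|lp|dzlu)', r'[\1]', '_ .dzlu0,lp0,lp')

Each match is replaced using the text its own group 1 captured.

'_ .[dzlu]0,[lp]0,[lp]'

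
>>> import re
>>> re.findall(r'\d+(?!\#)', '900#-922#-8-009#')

A negative assertion filters positions out without eating any characters.
Since nothing is captured, `findall` lists the 4 matched substrings directly.

['90', '92', '8', '00']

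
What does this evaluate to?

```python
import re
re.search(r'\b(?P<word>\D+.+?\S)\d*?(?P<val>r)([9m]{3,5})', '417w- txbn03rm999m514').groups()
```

This matches a word boundary (`\b`, zero-width); then one or more of a non-digit, then one or more of any character (lazy), then a non-whitespace character (captured as 'word'); then zero or more of a digit (lazy); then a literal 'r' (captured as 'val'); then 3 to 5 of one of [9m] (captured).
`re.search` tries every starting position until one works.
The match spans [4:18] → '- txbn03rm999m'.
Captured: group 1 = '- txbn03', group 2 = 'r', group 3 = 'm999m'.

('- txbn03', 'r', 'm999m')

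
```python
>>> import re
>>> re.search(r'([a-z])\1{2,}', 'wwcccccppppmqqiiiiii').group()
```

`\1` is not a pattern — it's the concrete string captured by group 1, re-applied verbatim.
Unlike `match`, `search` isn't anchored — it looks for the pattern anywhere in the string.
The match spans [2:7] → 'ccccc'.
Captured: group 1 = 'c'.

'ccccc'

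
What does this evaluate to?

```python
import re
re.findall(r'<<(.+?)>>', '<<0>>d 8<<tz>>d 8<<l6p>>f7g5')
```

The `?` after the quantifier makes it lazy — it takes as little as possible before letting the rest of the pattern try.
Walking the string: at [0:5] match '<<0>>', group 1 = '0'; at [8:14] match '<<tz>>', group 1 = 'tz'; at [17:24] match '<<l6p>>', group 1 = 'l6p'.
Because there's exactly one group, `findall` drops the full match and keeps group 1 from each hit.

['0', 'tz', 'l6p']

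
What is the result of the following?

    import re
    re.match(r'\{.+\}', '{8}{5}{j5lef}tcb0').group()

`match` is anchored at position 0; if the pattern doesn't fit there, it returns None.
The match spans [0:13] → '{8}{5}{j5lef}'.

'{8}{5}{j5lef}'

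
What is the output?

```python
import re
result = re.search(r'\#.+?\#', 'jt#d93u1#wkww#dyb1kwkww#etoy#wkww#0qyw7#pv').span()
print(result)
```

(2, 9)

A `+?`/`*?`/`{m,n}?` starts at its minimum and grows only as far as needed for what follows to match.
`re.search` scans for the first position where the pattern succeeds.
The match spans [2:9] → '#d93u1#'.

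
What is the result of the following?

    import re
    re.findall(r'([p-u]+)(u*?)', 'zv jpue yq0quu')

[('pu', ''), ('q', ''), ('quu', '')]

Pattern: one or more of a character in [p-u] (captured); then zero or more of a literal 'u' (lazy) (captured).
2 groups means each result is a tuple of 2 captured strings — 3 here.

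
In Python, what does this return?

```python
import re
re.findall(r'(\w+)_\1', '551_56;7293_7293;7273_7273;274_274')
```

A backreference is literal: `\1` must see the identical characters the first group matched.
Matches: at [7:16] match '7293_7293', group 1 = '7293'; at [17:26] match '7273_7273', group 1 = '7273'; at [27:34] match '274_274', group 1 = '274'.
With a single group, `findall` returns only what that group captured — 3 items.

['7293', '7273', '274']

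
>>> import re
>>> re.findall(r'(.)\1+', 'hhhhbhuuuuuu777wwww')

['h', 'u', '7', 'w']

`\1` has to match the exact text group 1 already captured.
One capturing group, so `findall` returns just the captured substring from each match — 4 in all.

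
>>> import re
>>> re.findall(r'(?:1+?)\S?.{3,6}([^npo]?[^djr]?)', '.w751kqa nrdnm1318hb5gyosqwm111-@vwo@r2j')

Lazy quantifiers expand one character at a time until the remainder of the pattern can match.
With a single group, `findall` returns only what that group captured — 3 items.

['n', 'yo', '@']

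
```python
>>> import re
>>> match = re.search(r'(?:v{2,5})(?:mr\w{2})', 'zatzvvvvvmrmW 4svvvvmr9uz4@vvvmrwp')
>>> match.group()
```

'vvvvvmrmW'

Pattern: 2 to 5 of a literal 'v' (non-capturing group); then the literal 'mr', then exactly 2 of a word character (non-capturing group).
`re.search` scans for the first position where the pattern succeeds.
The match spans [4:13] → 'vvvvvmrmW'.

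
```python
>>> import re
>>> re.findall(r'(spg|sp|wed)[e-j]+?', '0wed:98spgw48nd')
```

['sp']

Scanning left to right: at [7:10] match 'spg', group 1 = 'sp'.
With a single group, `findall` returns only what that group captured — 1 item.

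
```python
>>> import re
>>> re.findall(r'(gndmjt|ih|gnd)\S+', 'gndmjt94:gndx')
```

Branches in `(...|...)` are attempted left-to-right; the first branch that allows the whole pattern to succeed is taken.
Matches: at [0:13] match 'gndmjt94:gndx', group 1 = 'gndmjt'.
One capturing group, so `findall` returns just the captured substring from the one match — 1 in all.

['gndmjt']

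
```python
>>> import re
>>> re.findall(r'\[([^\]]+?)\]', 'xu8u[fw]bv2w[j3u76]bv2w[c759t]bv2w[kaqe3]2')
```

With a single group, `findall` returns only what that group captured — 4 items.

['fw', 'j3u76', 'c759t', 'kaqe3']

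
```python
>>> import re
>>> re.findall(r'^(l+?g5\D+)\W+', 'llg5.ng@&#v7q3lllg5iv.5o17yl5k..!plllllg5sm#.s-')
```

['llg5.ng@&']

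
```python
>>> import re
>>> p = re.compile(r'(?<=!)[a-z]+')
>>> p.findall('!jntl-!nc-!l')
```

['jntl', 'nc', 'l']

The lookaround is zero-width — it requires the adjacent text to match without consuming it, so the asserted text isn't part of the match.
Walking the string: at [1:5] → 'jntl'; at [7:9] → 'nc'; at [11:12] → 'l'.
No capturing groups, so `findall` returns the 3 full match strings.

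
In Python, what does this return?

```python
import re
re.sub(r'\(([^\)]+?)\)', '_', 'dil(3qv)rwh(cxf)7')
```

'dil_rwh_7'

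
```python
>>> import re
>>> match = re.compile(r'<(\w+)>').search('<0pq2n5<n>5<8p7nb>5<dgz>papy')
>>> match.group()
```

`re.search` tries every starting position until one works.
The match spans [7:10] → '<n>'.
Captured: group 1 = 'n'.

'<n>'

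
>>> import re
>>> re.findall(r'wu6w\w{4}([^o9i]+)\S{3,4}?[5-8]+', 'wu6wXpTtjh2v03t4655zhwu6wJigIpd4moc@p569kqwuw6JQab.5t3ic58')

The pattern matches the literal 'wu', then the literal '6w', then exactly 4 of a word character; then one or more of any character except [o9i] (captured); then 3 to 4 of a non-whitespace character (lazy), then one or more of a character in [5-8].
`findall` collects group 1 from the one match (1 total).

['jh2v03t4655z']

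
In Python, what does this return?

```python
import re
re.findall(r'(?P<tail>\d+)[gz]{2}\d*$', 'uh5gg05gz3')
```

Pattern: one or more of a digit (captured as 'tail'); then exactly 2 of one of [gz], then zero or more of a digit; then anchored at the end.
Scanning left to right: at [5:10] match '05gz3', group 1 = '05'.
One capturing group, so `findall` returns just the captured substring from the one match — 1 in all.

['05']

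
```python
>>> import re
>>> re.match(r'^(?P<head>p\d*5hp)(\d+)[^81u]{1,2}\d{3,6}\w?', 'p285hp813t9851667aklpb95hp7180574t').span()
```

(0, 18)

This matches anchored at the start of the string; then a literal 'p', then zero or more of a digit, then the literal '5hp' (captured as 'head'); then one or more of a digit (captured); then 1 to 2 of any character except [81u], then 3 to 6 of a digit, then optionally a word character.
With `match`, the pattern is implicitly anchored at the beginning.
The match spans [0:18] → 'p285hp813t9851667a'.
Captured: group 1 = 'p285hp', group 2 = '813'.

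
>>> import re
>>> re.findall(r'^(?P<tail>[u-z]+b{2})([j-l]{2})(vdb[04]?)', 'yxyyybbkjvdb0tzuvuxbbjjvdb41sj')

This matches anchored at the start of the string; then one or more of a character in [u-z], then exactly 2 of a literal 'b' (captured as 'tail'); then exactly 2 of a character in [j-l] (captured); then the literal 'vdb', then optionally one of [04] (captured).
Walking the string: at [0:13] match 'yxyyybbkjvdb0', groups = ('yxyyybb', 'kj', 'vdb0').
`findall` packs the 3 group values into a tuple for every match.

[('yxyyybb', 'kj', 'vdb0')]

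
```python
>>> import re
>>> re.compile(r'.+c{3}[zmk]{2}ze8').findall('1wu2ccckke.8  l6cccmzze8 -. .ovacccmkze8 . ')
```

['1wu2ccckke.8  l6cccmzze8 -. .ovacccmkze8']

This matches one or more of any character, then exactly 3 of a literal 'c'; then exactly 2 of one of [zmk], then the literal 'ze8'.
Since nothing is captured, `findall` lists the 1 matched substring directly.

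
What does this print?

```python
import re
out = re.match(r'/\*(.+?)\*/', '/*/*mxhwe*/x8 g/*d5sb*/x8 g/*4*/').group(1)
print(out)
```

/*mxhwe

A non-greedy quantifier consumes as few characters as it can — just enough that the remainder of the pattern still matches from where it stops; whatever follows it matches normally.
With `match`, the pattern is implicitly anchored at the beginning.
The match spans [0:11] → '/*/*mxhwe*/'.
Captured: group 1 = '/*mxhwe'.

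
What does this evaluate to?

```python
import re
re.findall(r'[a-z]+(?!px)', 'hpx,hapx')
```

['hpx', 'hapx']

A negative assertion filters positions out without eating any characters.
Matches: at [0:3] → 'hpx'; at [4:8] → 'hapx'.
`findall` yields the raw match text (2 of them) because the pattern has no groups.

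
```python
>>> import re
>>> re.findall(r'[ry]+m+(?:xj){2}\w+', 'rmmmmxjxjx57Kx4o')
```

['rmmmmxjxjx57Kx4o']

This matches one or more of one of [ry], then one or more of a literal 'm'; then the literal 'xj' repeated 2 times, then one or more of a word character.
Matches: at [0:16] → 'rmmmmxjxjx57Kx4o'.
Since nothing is captured, `findall` lists the 1 matched substring directly.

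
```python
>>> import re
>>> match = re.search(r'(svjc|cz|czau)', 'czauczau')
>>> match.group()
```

'cz'

Alternation isn't longest-match — the leftmost alternative that fits at this position is chosen.
Unlike `match`, `search` isn't anchored — it looks for the pattern anywhere in the string.
The match spans [0:2] → 'cz'.
Captured: group 1 = 'cz'.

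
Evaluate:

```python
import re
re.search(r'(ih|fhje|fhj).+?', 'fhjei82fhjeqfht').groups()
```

('fhje',)

Branches in `(...|...)` are attempted left-to-right; the first branch that allows the whole pattern to succeed is taken.
`re.search` tries every starting position until one works.
The match spans [0:5] → 'fhjei'.
Captured: group 1 = 'fhje'.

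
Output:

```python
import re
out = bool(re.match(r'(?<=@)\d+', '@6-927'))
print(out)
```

False

Because the assertion is zero-width, the text it checks is not consumed and won't appear in the result.
`re.match` won't scan ahead — the pattern has to work from the very first character.
Here position 0 doesn't satisfy it, so the call returns None, and `bool(None)` is False.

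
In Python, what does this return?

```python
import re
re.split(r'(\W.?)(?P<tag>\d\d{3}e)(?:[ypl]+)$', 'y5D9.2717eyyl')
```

`re.split` interleaves the captured-group text with the surrounding fragments.

['y5D9', '.', '2717e', '']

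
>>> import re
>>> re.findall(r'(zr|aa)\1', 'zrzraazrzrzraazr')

`\1` is not a pattern — it's the concrete string captured by group 1, re-applied verbatim.
One capturing group, so `findall` returns just the captured substring from each match — 2 in all.

['zr', 'zr']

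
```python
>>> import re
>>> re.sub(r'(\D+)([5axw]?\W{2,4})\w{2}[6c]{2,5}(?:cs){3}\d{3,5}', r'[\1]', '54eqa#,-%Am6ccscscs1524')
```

'54[eqa#,]'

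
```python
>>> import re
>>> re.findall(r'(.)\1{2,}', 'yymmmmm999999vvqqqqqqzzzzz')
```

['m', '9', 'q', 'z']

A backreference is literal: `\1` must see the identical characters the first group matched.
Matches: at [2:7] match 'mmmmm', group 1 = 'm'; at [7:13] match '999999', group 1 = '9'; at [15:21] match 'qqqqqq', group 1 = 'q'; at [21:26] match 'zzzzz', group 1 = 'z'.
`findall` collects group 1 from each match (4 total).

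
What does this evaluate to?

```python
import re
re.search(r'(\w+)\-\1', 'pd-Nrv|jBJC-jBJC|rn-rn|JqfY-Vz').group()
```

'jBJC-jBJC'

The backreference `\1` re-matches whatever the first group consumed, character for character.
`re.search` tries every starting position until one works.
The match spans [7:16] → 'jBJC-jBJC'.
Captured: group 1 = 'jBJC'.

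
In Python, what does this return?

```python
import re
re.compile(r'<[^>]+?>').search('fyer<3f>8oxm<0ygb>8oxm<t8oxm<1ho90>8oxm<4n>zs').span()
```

(4, 8)

The match spans [4:8] → '<3f>'.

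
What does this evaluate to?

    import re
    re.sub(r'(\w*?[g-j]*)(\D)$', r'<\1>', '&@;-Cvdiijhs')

'&@;-<Cvdiijh>'

The pattern matches zero or more of a word character (lazy), then zero or more of a character in [g-j] (captured); then a non-digit (captured); then anchored at the end.
`\1` in the replacement pulls in group 1's text for each match.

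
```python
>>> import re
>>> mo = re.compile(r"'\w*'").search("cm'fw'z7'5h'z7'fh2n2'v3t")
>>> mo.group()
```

`search` walks the string left to right and returns the first match it finds.
The match spans [2:6] → "'fw'".

"'fw'"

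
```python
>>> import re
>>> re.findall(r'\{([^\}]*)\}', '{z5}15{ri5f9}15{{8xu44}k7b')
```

['z5', 'ri5f9', '{8xu44']

Scanning left to right: at [0:4] match '{z5}', group 1 = 'z5'; at [6:13] match '{ri5f9}', group 1 = 'ri5f9'; at [15:23] match '{{8xu44}', group 1 = '{8xu44'.
`findall` collects group 1 from each match (3 total).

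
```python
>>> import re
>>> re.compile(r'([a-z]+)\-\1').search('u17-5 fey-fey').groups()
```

('fey',)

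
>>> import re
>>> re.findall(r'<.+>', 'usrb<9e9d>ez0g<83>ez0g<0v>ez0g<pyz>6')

['<9e9d>ez0g<83>ez0g<0v>ez0g<pyz>']

Matches: at [4:35] → '<9e9d>ez0g<83>ez0g<0v>ez0g<pyz>'.
Since nothing is captured, `findall` lists the 1 matched substring directly.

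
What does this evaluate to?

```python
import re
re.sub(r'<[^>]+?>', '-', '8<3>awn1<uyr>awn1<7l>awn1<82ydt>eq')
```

`sub` substitutes '-' at each match site.

'8-awn1-awn1-awn1-eq'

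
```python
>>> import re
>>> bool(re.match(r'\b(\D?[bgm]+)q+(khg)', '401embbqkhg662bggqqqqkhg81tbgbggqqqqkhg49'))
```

False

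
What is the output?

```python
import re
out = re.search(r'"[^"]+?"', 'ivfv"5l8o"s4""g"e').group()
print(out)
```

"5l8o"

The match spans [4:10] → '"5l8o"'.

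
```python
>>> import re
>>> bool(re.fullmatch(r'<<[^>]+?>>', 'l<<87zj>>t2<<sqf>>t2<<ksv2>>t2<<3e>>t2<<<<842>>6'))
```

`re.fullmatch` is like wrapping the pattern in `^…$` (in single-line mode).
Here there's no way to consume every character, so the call returns None, and `bool(None)` is False.

False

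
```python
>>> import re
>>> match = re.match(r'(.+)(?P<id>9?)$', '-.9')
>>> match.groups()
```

The match spans [0:3] → '-.9'.
Captured: group 1 = '-.9', group 2 = ''.

('-.9', '')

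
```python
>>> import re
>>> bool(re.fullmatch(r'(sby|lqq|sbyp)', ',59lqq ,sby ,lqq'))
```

False

`re.fullmatch` is like wrapping the pattern in `^…$` (in single-line mode).
Here the string isn't matched end-to-end, so the call returns None, and `bool(None)` is False.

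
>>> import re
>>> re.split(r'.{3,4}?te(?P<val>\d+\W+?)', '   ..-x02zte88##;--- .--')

['   ..-', '88#', '#;--- .--']

This matches 3 to 4 of any character (lazy), then the literal 'te'; then one or more of a digit, then one or more of a non-word character (lazy) (captured as 'val').
A non-greedy quantifier consumes as few characters as it can — just enough that the remainder of the pattern still matches from where it stops; whatever follows it matches normally.
Matches to split on: at [6:15] → 'x02zte88#'.
Because the pattern has a capturing group, `split` also inserts each captured text between the pieces.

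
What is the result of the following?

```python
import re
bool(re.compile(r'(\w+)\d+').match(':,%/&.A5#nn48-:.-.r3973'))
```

`re.match` won't scan ahead — the pattern has to work from the very first character.
Here position 0 doesn't satisfy it, so the call returns None, and `bool(None)` is False.

False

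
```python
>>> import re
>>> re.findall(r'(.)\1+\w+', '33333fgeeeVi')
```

A backreference is literal: `\1` must see the identical characters the first group matched.
Matches: at [0:12] match '33333fgeeeVi', group 1 = '3'.
With a single group, `findall` returns only what that group captured — 1 item.

['3']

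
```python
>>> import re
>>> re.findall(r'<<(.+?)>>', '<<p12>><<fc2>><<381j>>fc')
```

['p12', 'fc2', '381j']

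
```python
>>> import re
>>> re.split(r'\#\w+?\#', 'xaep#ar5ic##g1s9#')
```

Matches to split on: at [4:11] → '#ar5ic#'; at [11:17] → '#g1s9#'.
The string is cut at each match, leaving 3 pieces.

['xaep', '', '']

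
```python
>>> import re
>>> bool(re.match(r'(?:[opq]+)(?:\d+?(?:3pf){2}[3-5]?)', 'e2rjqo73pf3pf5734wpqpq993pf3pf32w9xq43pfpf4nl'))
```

This matches one or more of one of [opq] (non-capturing group); then one or more of a digit (lazy), then the literal '3pf' repeated 2 times, then optionally a character in [3-5] (non-capturing group).
`re.match` won't scan ahead — the pattern has to work from the very first character.
Here the pattern fails at index 0, so the call returns None, and `bool(None)` is False.

False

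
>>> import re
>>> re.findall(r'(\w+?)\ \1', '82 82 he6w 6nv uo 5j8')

After group 1 captures some text, `\1` only succeeds where that same text appears again.
Walking the string: at [0:5] match '82 82', group 1 = '82'.
With a single group, `findall` returns only what that group captured — 1 item.

['82']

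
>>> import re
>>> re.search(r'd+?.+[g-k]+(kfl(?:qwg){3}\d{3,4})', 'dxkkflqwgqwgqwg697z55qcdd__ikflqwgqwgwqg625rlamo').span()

This matches one or more of the literal 'd' (lazy), then one or more of any character, then one or more of a character in [g-k]; then the literal 'kfl', then the literal 'qwg' repeated 3 times, then 3 to 4 of a digit (captured).
The match spans [0:18] → 'dxkkflqwgqwgqwg697'.

(0, 18)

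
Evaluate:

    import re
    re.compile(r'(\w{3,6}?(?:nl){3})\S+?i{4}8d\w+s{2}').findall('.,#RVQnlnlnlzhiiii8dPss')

['RVQnlnlnl']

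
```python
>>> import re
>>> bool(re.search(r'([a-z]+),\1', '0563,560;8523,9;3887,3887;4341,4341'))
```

A backreference is literal: `\1` must see the identical characters the first group matched.
Unlike `match`, `search` isn't anchored — it looks for the pattern anywhere in the string.
Here the pattern never matches, so the call returns None, and `bool(None)` is False.

False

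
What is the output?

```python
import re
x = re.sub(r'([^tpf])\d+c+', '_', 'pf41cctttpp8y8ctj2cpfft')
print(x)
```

Pattern: any character except [tpf] (captured); then one or more of a digit, then one or more of a literal 'c'.
Matches: at [2:6] → '41cc'; at [12:15] → 'y8c'; at [16:19] → 'j2c'.
`sub` substitutes '_' at each match site.

pf_tttpp8_t_pfft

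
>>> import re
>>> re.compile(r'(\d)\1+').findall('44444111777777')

`\1` has to match the exact text group 1 already captured.
Walking the string: at [0:5] match '44444', group 1 = '4'; at [5:8] match '111', group 1 = '1'; at [8:14] match '777777', group 1 = '7'.
Because there's exactly one group, `findall` drops the full match and keeps group 1 from each hit.

['4', '1', '7']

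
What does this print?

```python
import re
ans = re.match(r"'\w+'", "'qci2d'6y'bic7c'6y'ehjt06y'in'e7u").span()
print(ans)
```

With `match`, the pattern is implicitly anchored at the beginning.
The match spans [0:7] → "'qci2d'".

(0, 7)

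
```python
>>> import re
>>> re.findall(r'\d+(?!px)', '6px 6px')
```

No capturing groups, so `findall` returns the 0 full match strings.
Nothing in the string satisfies the pattern, so the list is empty.

[]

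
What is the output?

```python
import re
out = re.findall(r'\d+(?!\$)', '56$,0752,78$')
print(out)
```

The negative lookaround is zero-width — it rules out positions where the adjacent text would match, without consuming anything.
No capturing groups, so `findall` returns the 3 full match strings.

['5', '0752', '7']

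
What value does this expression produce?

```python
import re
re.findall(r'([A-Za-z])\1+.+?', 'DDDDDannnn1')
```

['D', 'n']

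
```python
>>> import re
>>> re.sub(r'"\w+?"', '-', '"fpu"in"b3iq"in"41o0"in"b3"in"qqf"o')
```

`sub` substitutes '-' at each match site.

'-in-in-in-in-o'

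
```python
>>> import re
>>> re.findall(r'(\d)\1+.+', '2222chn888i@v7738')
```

A backreference is literal: `\1` must see the identical characters the first group matched.
One capturing group, so `findall` returns just the captured substring from the one match — 1 in all.

['2']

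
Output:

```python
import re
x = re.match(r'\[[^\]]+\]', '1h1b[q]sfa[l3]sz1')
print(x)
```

`match` is anchored at position 0; if the pattern doesn't fit there, it returns None.
Here the pattern fails at index 0, so the call returns None.

None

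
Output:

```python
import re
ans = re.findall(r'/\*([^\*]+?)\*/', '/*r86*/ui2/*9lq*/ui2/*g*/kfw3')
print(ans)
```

['r86', '9lq', 'g']

Because there's exactly one group, `findall` drops the full match and keeps group 1 from each hit.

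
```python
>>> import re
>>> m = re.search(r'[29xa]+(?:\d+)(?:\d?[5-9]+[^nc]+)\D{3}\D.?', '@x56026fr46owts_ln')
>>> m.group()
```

The pattern matches one or more of one of [29xa]; then one or more of a digit (non-capturing group); then optionally a digit, then one or more of a character in [5-9], then one or more of any character except [nc] (non-capturing group); then exactly 3 of a non-digit, then a non-digit, then optionally any character.
Unlike `match`, `search` isn't anchored — it looks for the pattern anywhere in the string.
The match spans [1:18] → 'x56026fr46owts_ln'.

'x56026fr46owts_ln'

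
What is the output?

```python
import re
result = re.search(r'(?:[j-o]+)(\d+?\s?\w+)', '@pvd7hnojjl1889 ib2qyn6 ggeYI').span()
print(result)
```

(6, 15)

This matches one or more of a character in [j-o] (non-capturing group); then one or more of a digit (lazy), then optionally whitespace, then one or more of a word character (captured).
`re.search` tries every starting position until one works.
The match spans [6:15] → 'nojjl1889'.
Captured: group 1 = '1889'.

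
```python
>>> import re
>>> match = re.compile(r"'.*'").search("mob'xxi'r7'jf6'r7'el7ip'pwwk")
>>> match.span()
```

(3, 24)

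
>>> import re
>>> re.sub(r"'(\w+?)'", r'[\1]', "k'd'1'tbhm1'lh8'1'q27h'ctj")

The replacement refers to a captured group, so each match is rewritten using its own captured text.

"k[d]1[tbhm1]lh8[1]q27h'ctj"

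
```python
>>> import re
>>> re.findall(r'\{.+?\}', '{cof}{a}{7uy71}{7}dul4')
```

['{cof}', '{a}', '{7uy71}', '{7}']

Because the quantifier is non-greedy, it stops expanding at the earliest point where the rest of the pattern can succeed.
Walking the string: at [0:5] → '{cof}'; at [5:8] → '{a}'; at [8:15] → '{7uy71}'; at [15:18] → '{7}'.
No capturing groups, so `findall` returns the 4 full match strings.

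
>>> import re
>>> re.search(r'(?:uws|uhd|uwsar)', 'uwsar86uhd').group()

'uws'

Branches in `(...|...)` are attempted left-to-right; the first branch that allows the whole pattern to succeed is taken.
`re.search` tries every starting position until one works.
The match spans [0:3] → 'uws'.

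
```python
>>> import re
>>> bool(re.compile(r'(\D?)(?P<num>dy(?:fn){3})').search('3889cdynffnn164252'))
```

Pattern: optionally a non-digit (captured); then the literal 'dy', then the literal 'fn' repeated 3 times (captured as 'num').
Here nothing in the string fits, so the call returns None, and `bool(None)` is False.

False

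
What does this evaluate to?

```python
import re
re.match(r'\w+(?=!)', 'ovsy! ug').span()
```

The positive lookaround only admits positions where the adjacent text matches; those characters stay outside the span.
`re.match` only tries the pattern at the start of the string.
The match spans [0:4] → 'ovsy'.

(0, 4)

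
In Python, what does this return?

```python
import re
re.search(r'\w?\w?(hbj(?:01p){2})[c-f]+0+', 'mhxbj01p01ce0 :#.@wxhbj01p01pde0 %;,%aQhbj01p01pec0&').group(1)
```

Pattern: optionally a word character, then optionally a word character; then the literal 'hbj', then the literal '01p' repeated 2 times (captured); then one or more of a character in [c-f], then one or more of the literal '0'.
`search` walks the string left to right and returns the first match it finds.
The match spans [18:32] → 'wxhbj01p01pde0'.
Captured: group 1 = 'hbj01p01p'.

'hbj01p01p'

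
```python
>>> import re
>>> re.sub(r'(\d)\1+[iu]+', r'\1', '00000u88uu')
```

A backreference is literal: `\1` must see the identical characters the first group matched.
`\1` in the replacement pulls in group 1's text for each match.

'08'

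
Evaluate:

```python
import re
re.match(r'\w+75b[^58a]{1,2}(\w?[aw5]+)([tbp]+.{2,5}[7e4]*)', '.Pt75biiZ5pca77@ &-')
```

With `match`, the pattern is implicitly anchored at the beginning.
Here the pattern fails at index 0, so the call returns None.

None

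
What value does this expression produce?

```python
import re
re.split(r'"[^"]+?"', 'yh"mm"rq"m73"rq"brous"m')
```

Matches to split on: at [2:6] → '"mm"'; at [8:13] → '"m73"'; at [15:22] → '"brous"'.
The string is cut at each match, leaving 4 pieces.

['yh', 'rq', 'rq', 'm']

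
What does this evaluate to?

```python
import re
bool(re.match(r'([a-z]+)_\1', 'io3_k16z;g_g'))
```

False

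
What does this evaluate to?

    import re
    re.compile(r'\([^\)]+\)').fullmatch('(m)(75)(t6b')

`fullmatch` succeeds only if the pattern covers the string from start to end.
Here there's no way to consume every character, so the call returns None.

None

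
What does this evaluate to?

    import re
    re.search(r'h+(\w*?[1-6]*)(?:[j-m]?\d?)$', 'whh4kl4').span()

(1, 7)

Pattern: one or more of a literal 'h'; then zero or more of a word character (lazy), then zero or more of a character in [1-6] (captured); then optionally a character in [j-m], then optionally a digit (non-capturing group); then anchored at the end.
`re.search` scans for the first position where the pattern succeeds.
The match spans [1:7] → 'hh4kl4'.
Captured: group 1 = '4k'.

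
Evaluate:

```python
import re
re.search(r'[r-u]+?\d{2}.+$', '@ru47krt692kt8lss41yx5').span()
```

(1, 22)

The match spans [1:22] → 'ru47krt692kt8lss41yx5'.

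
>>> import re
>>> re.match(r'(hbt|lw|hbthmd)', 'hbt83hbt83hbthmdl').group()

'hbt'

`re.match` won't scan ahead — the pattern has to work from the very first character.
The match spans [0:3] → 'hbt'.
Captured: group 1 = 'hbt'.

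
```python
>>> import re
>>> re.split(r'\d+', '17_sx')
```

This matches one or more of a digit.
Matches to split on: at [0:2] → '17'.
`split` removes every match and returns the 2 fragments in between.

['', '_sx']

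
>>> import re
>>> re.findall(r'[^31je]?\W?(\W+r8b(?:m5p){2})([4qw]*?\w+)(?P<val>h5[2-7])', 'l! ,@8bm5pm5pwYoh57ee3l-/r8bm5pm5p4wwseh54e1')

With 3 capturing groups, `findall` returns a 3-tuple per match.

[('/r8bm5pm5p', '4wwse', 'h54')]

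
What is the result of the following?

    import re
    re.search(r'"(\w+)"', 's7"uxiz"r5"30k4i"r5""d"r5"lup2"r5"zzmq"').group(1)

'uxiz'

`search` walks the string left to right and returns the first match it finds.
The match spans [2:8] → '"uxiz"'.
Captured: group 1 = 'uxiz'.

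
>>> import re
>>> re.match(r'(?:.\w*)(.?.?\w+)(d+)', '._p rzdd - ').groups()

(' rzd', 'd')

This matches any character, then zero or more of a word character (non-capturing group); then optionally any character, then optionally any character, then one or more of a word character (captured); then one or more of a literal 'd' (captured).
With `match`, the pattern is implicitly anchored at the beginning.
The match spans [0:8] → '._p rzdd'.
Captured: group 1 = ' rzd', group 2 = 'd'.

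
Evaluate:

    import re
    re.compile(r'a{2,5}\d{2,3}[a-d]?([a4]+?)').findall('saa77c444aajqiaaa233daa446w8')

['4', 'a']

Pattern: 2 to 5 of a literal 'a', then 2 to 3 of a digit, then optionally a character in [a-d]; then one or more of one of [a4] (lazy) (captured).
Because the quantifier is non-greedy, it stops expanding at the earliest point where the rest of the pattern can succeed.
Matches: at [1:7] match 'aa77c4', group 1 = '4'; at [14:22] match 'aaa233da', group 1 = 'a'.
`findall` collects group 1 from each match (2 total).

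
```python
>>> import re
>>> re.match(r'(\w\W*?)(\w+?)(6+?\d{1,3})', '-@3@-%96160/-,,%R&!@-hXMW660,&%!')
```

The pattern matches a word character, then zero or more of a non-word character (lazy) (captured); then one or more of a word character (lazy) (captured); then one or more of the literal '6' (lazy), then 1 to 3 of a digit (captured).
`re.match` only tries the pattern at the start of the string.
Here the string doesn't start with a match, so the call returns None.

None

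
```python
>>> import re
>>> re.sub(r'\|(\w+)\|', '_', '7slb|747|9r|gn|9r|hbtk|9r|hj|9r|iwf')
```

'7slb_9r_9r_9r_9r|iwf'

Matches: at [4:9] → '|747|'; at [11:15] → '|gn|'; at [17:23] → '|hbtk|'; at [25:29] → '|hj|'.
`sub` substitutes '_' at each match site.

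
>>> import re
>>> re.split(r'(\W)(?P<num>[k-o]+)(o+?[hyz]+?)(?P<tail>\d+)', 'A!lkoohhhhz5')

The group in the pattern means `split` returns the separators' captures alongside the pieces.

['A', '!', 'lko', 'ohhhhz', '5', '']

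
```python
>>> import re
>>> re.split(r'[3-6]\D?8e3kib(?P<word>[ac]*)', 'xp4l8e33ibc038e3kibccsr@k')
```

This matches a character in [3-6], then optionally a non-digit; then the literal '8e3', then the literal 'kib'; then zero or more of one of [ac] (captured as 'word').
Matches to split on: at [12:21] → '38e3kibcc'.
`re.split` interleaves the captured-group text with the surrounding fragments.

['xp4l8e33ibc0', 'cc', 'sr@k']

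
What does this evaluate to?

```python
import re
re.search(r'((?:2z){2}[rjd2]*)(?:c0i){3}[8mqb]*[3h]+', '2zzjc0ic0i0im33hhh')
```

None

Here nothing in the string fits, so the call returns None.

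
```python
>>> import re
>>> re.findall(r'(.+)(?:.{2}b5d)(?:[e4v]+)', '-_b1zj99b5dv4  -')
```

['-_b1zj']

The pattern matches one or more of any character (captured); then exactly 2 of any character, then the literal 'b5d' (non-capturing group); then one or more of one of [e4v] (non-capturing group).
Scanning left to right: at [0:13] match '-_b1zj99b5dv4', group 1 = '-_b1zj'.
With a single group, `findall` returns only what that group captured — 1 item.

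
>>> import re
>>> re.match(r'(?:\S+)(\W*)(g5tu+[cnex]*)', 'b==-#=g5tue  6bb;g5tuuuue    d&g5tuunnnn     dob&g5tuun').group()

`match` is anchored at position 0; if the pattern doesn't fit there, it returns None.
The match spans [0:11] → 'b==-#=g5tue'.

'b==-#=g5tue'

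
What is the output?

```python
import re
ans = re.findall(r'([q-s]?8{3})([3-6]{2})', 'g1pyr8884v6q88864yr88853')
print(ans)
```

This matches optionally a character in [q-s], then exactly 3 of a literal '8' (captured); then exactly 2 of a character in [3-6] (captured).
Multiple groups make `findall` return tuples — one 2-tuple for each match.

[('q888', '64'), ('r888', '53')]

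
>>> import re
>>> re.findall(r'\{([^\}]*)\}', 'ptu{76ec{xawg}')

With a single group, `findall` returns only what that group captured — 1 item.

['76ec{xawg']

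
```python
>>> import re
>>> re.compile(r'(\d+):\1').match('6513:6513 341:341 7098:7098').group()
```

'6513:6513'

`match` is anchored at position 0; if the pattern doesn't fit there, it returns None.
The match spans [0:9] → '6513:6513'.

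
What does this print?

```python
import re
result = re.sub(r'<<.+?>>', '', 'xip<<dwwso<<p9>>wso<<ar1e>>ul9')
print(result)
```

`sub` substitutes '' at each match site.

xipwsoul9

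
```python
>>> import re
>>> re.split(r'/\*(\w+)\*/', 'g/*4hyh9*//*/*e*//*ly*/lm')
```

['g', '4hyh9', '/*', 'e', '', 'ly', 'lm']

With a capturing group present, the delimiter's captured portion is kept in the result list.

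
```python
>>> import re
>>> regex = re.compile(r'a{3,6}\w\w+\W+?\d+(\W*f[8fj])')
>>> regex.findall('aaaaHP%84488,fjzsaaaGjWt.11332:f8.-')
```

Pattern: 3 to 6 of the literal 'a', then a word character, then one or more of a word character; then one or more of a non-word character (lazy), then one or more of a digit; then zero or more of a non-word character, then a literal 'f', then one of [8fj] (captured).
One capturing group, so `findall` returns just the captured substring from each match — 2 in all.

[',fj', ':f8']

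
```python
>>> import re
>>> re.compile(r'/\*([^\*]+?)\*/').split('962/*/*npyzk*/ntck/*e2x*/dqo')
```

['962/*', 'npyzk', 'ntck', 'e2x', 'dqo']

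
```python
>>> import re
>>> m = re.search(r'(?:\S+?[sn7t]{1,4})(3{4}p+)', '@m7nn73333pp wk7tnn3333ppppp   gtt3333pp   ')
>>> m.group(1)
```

The pattern matches one or more of a non-whitespace character (lazy), then 1 to 4 of one of [sn7t] (non-capturing group); then exactly 4 of the literal '3', then one or more of the literal 'p' (captured).
`search` walks the string left to right and returns the first match it finds.
The match spans [0:12] → '@m7nn73333pp'.
Captured: group 1 = '3333pp'.

'3333pp'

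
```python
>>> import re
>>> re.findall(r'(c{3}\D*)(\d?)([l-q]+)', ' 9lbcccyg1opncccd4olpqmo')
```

[('cccyg', '1', 'opn'), ('cccd', '4', 'olpqmo')]

Pattern: exactly 3 of the literal 'c', then zero or more of a non-digit (captured); then optionally a digit (captured); then one or more of a character in [l-q] (captured).
Walking the string: at [4:13] match 'cccyg1opn', groups = ('cccyg', '1', 'opn'); at [13:24] match 'cccd4olpqmo', groups = ('cccd', '4', 'olpqmo').
With 3 capturing groups, `findall` returns a 3-tuple per match.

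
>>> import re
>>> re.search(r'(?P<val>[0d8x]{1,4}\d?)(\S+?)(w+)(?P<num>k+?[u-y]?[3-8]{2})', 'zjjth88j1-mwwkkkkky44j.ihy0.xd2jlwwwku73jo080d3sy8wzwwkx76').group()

With the lazy modifier that quantifier settles for the fewest repetitions that let the rest of the pattern succeed (the atoms after it are unaffected and can still be greedy).
The match spans [5:21] → '88j1-mwwkkkkky44'.

'88j1-mwwkkkkky44'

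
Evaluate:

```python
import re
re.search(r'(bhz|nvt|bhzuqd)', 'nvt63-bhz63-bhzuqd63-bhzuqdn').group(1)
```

The match spans [0:3] → 'nvt'.
Captured: group 1 = 'nvt'.

'nvt'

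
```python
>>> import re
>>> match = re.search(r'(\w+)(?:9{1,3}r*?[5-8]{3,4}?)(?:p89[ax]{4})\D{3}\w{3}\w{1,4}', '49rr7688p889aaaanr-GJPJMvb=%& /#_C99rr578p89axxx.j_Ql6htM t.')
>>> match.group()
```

The pattern matches one or more of a word character (captured); then 1 to 3 of the literal '9', then zero or more of the literal 'r' (lazy), then 3 to 4 of a character in [5-8] (lazy) (non-capturing group); then the literal 'p89', then exactly 4 of one of [ax] (non-capturing group); then exactly 3 of a non-digit, then exactly 3 of a word character, then 1 to 4 of a word character.
Unlike `match`, `search` isn't anchored — it looks for the pattern anywhere in the string.
The match spans [32:57] → '_C99rr578p89axxx.j_Ql6htM'.
Captured: group 1 = '_C9'.

'_C99rr578p89axxx.j_Ql6htM'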